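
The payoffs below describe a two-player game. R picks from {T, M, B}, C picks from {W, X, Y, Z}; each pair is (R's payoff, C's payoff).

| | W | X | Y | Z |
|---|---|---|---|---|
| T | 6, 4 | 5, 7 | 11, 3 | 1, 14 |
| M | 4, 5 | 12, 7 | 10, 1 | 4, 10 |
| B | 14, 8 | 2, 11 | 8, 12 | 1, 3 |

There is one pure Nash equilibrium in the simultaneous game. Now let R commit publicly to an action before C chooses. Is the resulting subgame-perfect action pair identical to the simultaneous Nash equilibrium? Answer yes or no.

C best-responds to each possible R move:
- T: BR = Z, leader payoff 1.
- M: BR = Z, leader payoff 4.
- B: BR = Y, leader payoff 8.
R's induced payoffs are 1, 4, 8, so R commits to B. Subgame-perfect outcome: (B, Y) with payoffs (8, 12).
For the simultaneous game, intersect best replies.
R's best replies: W→B; X→M; Y→T; Z→M.
C's best replies: T→Z; M→Z; B→Y.
Only (M, Z) has each player best-responding; Nash payoffs (4, 10).
Sequential outcome (B, Y) differs from the Nash profile (M, Z).

no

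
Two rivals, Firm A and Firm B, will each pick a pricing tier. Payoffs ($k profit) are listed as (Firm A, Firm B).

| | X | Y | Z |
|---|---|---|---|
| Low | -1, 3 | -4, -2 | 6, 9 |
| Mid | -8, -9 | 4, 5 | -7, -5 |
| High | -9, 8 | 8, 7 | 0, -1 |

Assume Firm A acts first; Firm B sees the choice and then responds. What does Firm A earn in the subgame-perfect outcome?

Firm B best-responds to each possible Firm A move:
- Low: Firm B compares 3, -2, 9 and picks Z; Firm A would get 6.
- Mid: Firm B compares -9, 5, -5 and picks Y; Firm A would get 4.
- High: Firm B compares 8, 7, -1 and picks X; Firm A would get -9.
Firm A's induced payoffs are 6, 4, -9, so Firm A commits to Low. Subgame-perfect outcome: (Low, Z) with payoffs (6, 9).

6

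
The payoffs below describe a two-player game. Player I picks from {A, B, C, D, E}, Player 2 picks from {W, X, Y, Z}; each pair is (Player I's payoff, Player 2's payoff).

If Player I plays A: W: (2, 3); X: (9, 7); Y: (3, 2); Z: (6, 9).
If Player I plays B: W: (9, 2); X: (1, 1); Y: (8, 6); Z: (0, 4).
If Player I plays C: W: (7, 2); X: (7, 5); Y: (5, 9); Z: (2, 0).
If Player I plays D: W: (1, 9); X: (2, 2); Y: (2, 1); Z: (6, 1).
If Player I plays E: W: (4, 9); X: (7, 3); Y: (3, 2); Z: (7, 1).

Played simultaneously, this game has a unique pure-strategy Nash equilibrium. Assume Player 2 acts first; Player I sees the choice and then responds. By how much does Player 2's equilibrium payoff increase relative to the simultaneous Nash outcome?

Work backward from Player I's decision.
- W: Player I compares 2, 9, 7, 1, 4 and picks B; Player 2 would get 2.
- X: Player I compares 9, 1, 7, 2, 7 and picks A; Player 2 would get 7.
- Y: Player I compares 3, 8, 5, 2, 3 and picks B; Player 2 would get 6.
- Z: Player I compares 6, 0, 2, 6, 7 and picks E; Player 2 would get 1.
Player 2's induced payoffs are 2, 7, 6, 1, so Player 2 commits to X. Subgame-perfect outcome: (A, X) with payoffs (9, 7).
Now find the simultaneous Nash equilibrium.
Player I's best replies: W→B; X→A; Y→B; Z→E.
Player 2's best replies: A→Z; B→Y; C→Y; D→W; E→W.
The unique mutual best reply is (B, Y), giving (8, 6).
Player 2's commitment gain: 7 − 6 = 1.

1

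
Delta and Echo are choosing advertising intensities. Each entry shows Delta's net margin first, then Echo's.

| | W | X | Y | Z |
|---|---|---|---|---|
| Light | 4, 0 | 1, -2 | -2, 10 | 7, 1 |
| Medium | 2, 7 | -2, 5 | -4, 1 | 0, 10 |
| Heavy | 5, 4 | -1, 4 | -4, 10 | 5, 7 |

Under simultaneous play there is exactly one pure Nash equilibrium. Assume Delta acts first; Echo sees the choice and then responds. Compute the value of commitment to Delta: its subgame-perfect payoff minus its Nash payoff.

2

Backward induction with Delta moving first.
- Light → Echo plays Y (best of 0, -2, 10, 1); Delta gets -2.
- Medium → Echo plays Z (best of 7, 5, 1, 10); Delta gets 0.
- Heavy → Echo plays Y (best of 4, 4, 10, 7); Delta gets -4.
Maximizing over -2, 0, -4, Delta chooses Medium. Subgame-perfect outcome: (Medium, Z) with payoffs (0, 10).
Under simultaneous play:
Delta's best replies: W→Heavy; X→Light; Y→Light; Z→Light.
Echo's best replies: Light→Y; Medium→Z; Heavy→Y.
The unique mutual best reply is (Light, Y), giving (-2, 10).
Delta's commitment gain: 0 − -2 = 2.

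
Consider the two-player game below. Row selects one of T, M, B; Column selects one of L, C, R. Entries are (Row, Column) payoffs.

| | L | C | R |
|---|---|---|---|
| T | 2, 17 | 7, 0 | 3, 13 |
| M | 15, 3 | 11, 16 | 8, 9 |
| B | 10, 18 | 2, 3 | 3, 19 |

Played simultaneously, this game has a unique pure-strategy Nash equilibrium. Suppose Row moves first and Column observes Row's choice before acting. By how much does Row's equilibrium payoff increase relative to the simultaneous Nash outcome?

0

Backward induction with Row moving first.
- T: Column compares 17, 0, 13 and picks L; Row would get 2.
- M: Column compares 3, 16, 9 and picks C; Row would get 11.
- B: Column compares 18, 3, 19 and picks R; Row would get 3.
Row's induced payoffs are 2, 11, 3, so Row commits to M. Subgame-perfect outcome: (M, C) with payoffs (11, 16).
Now find the simultaneous Nash equilibrium.
Row's best replies: L→M; C→M; R→M.
Column's best replies: T→L; M→C; B→R.
The unique mutual best reply is (M, C), giving (11, 16).
Row's commitment gain: 11 − 11 = 0.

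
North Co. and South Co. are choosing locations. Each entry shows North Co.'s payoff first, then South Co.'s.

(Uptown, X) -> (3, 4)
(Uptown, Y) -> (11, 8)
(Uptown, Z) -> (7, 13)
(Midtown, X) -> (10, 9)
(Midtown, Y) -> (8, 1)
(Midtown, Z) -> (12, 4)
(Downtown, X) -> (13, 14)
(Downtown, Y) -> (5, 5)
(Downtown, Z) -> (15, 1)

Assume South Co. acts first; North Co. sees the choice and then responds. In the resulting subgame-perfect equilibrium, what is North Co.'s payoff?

Solve by backward induction (South Co. leads).
- X → North Co. plays Downtown (best of 3, 10, 13); South Co. gets 14.
- Y → North Co. plays Uptown (best of 11, 8, 5); South Co. gets 8.
- Z → North Co. plays Downtown (best of 7, 12, 15); South Co. gets 1.
Among 14, 8, 1, the best is 14 at X. Subgame-perfect outcome: (Downtown, X) with payoffs (13, 14).

13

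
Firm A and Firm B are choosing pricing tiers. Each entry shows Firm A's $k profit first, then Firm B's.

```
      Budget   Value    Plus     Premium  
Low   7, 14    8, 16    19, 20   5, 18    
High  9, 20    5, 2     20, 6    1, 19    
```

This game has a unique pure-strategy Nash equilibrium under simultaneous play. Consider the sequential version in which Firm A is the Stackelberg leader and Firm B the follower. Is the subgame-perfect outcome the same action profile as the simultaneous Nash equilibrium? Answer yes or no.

Firm B best-responds to each possible Firm A move:
- Low → Firm B plays Plus (best of 14, 16, 20, 18); Firm A gets 19.
- High → Firm B plays Budget (best of 20, 2, 6, 19); Firm A gets 9.
Maximizing over 19, 9, Firm A chooses Low. Subgame-perfect outcome: (Low, Plus) with payoffs (19, 20).
For the simultaneous game, intersect best replies.
Firm A's best replies: Budget→High; Value→Low; Plus→High; Premium→Low.
Firm B's best replies: Low→Plus; High→Budget.
The unique mutual best reply is (High, Budget), giving (9, 20).
Sequential outcome (Low, Plus) differs from the Nash profile (High, Budget).

no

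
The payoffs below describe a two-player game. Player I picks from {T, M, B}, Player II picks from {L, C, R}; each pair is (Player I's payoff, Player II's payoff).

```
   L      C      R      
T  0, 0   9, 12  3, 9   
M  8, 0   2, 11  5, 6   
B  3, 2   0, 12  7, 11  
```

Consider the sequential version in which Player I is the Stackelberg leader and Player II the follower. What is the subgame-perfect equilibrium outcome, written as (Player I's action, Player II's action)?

Work backward from Player II's decision.
- T: Player II compares 0, 12, 9 and picks C; Player I would get 9.
- M: Player II compares 0, 11, 6 and picks C; Player I would get 2.
- B: Player II compares 2, 12, 11 and picks C; Player I would get 0.
Player I's induced payoffs are 9, 2, 0, so Player I commits to T. Subgame-perfect outcome: (T, C) with payoffs (9, 12).

(T, C)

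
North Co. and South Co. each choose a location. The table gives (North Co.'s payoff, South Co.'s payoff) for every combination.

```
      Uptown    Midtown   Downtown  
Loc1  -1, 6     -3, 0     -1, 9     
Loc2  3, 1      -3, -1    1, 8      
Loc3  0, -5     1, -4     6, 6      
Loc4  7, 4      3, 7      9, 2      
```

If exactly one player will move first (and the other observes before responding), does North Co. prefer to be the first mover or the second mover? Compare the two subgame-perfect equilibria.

If North Co. leads: South Co.'s best replies are Loc1→Downtown, Loc2→Downtown, Loc3→Downtown, Loc4→Midtown; North Co.'s induced payoffs -1, 1, 6, 3; outcome (Loc3, Downtown), payoffs (6, 6).
If South Co. leads: North Co.'s best replies are Uptown→Loc4, Midtown→Loc4, Downtown→Loc4; South Co.'s induced payoffs 4, 7, 2; outcome (Loc4, Midtown), payoffs (3, 7).
North Co. gets 6 moving first and 3 moving second, so North Co. prefers to move first.

first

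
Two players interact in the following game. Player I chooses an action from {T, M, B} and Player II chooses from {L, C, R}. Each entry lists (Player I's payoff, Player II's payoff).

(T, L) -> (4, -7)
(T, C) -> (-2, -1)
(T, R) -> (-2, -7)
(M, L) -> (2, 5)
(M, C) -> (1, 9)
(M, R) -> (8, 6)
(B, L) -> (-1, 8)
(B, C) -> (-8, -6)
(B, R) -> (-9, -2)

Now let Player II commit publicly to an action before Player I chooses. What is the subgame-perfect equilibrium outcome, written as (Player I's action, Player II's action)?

Work backward from Player I's decision.
- L → Player I plays T (best of 4, 2, -1); Player II gets -7.
- C → Player I plays M (best of -2, 1, -8); Player II gets 9.
- R → Player I plays M (best of -2, 8, -9); Player II gets 6.
Among -7, 9, 6, the best is 9 at C. Subgame-perfect outcome: (M, C) with payoffs (1, 9).

(M, C)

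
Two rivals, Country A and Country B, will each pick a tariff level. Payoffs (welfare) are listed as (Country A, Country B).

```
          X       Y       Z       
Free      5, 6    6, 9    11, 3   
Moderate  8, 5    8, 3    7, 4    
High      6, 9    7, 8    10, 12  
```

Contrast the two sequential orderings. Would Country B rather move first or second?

If Country A leads: Country B's best replies are Free→Y, Moderate→X, High→Z; Country A's induced payoffs 6, 8, 10; outcome (High, Z), payoffs (10, 12).
If Country B leads: Country A's best replies are X→Moderate, Y→Moderate, Z→Free; Country B's induced payoffs 5, 3, 3; outcome (Moderate, X), payoffs (8, 5).
Country B gets 5 moving first and 12 moving second, so Country B prefers to move second.

second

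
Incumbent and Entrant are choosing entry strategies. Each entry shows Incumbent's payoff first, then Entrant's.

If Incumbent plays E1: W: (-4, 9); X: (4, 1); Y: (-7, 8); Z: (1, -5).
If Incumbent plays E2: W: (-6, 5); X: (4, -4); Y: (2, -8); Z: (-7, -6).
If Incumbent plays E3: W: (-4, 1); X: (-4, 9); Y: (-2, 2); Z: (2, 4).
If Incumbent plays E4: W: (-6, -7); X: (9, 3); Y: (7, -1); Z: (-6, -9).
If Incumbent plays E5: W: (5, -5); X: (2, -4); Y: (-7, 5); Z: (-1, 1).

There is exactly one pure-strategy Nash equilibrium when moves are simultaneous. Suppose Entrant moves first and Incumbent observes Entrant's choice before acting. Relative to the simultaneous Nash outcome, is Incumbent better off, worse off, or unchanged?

Solve by backward induction (Entrant leads).
- W: Incumbent compares -4, -6, -4, -6, 5 and picks E5; Entrant would get -5.
- X: Incumbent compares 4, 4, -4, 9, 2 and picks E4; Entrant would get 3.
- Y: Incumbent compares -7, 2, -2, 7, -7 and picks E4; Entrant would get -1.
- Z: Incumbent compares 1, -7, 2, -6, -1 and picks E3; Entrant would get 4.
Among -5, 3, -1, 4, the best is 4 at Z. Subgame-perfect outcome: (E3, Z) with payoffs (2, 4).
Under simultaneous play:
Incumbent's best replies: W→E5; X→E4; Y→E4; Z→E3.
Entrant's best replies: E1→W; E2→W; E3→X; E4→X; E5→Y.
Only (E4, X) has each player best-responding; Nash payoffs (9, 3).
Incumbent earns 2 sequentially versus 9 at the Nash outcome: worse off.

worse off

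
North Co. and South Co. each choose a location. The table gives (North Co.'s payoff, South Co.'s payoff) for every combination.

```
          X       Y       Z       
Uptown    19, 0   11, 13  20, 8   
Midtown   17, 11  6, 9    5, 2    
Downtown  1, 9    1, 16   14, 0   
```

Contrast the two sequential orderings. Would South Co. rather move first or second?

first

If North Co. leads: South Co.'s best replies are Uptown→Y, Midtown→X, Downtown→Y; North Co.'s induced payoffs 11, 17, 1; outcome (Midtown, X), payoffs (17, 11).
If South Co. leads: North Co.'s best replies are X→Uptown, Y→Uptown, Z→Uptown; South Co.'s induced payoffs 0, 13, 8; outcome (Uptown, Y), payoffs (11, 13).
South Co. gets 13 moving first and 11 moving second, so South Co. prefers to move first.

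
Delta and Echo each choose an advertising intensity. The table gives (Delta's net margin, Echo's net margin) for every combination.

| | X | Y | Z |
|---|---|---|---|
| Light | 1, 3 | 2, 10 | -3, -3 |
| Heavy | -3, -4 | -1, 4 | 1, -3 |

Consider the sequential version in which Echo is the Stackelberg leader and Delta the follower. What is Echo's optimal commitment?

Y

Work backward from Delta's decision.
- X: Delta compares 1, -3 and picks Light; Echo would get 3.
- Y: Delta compares 2, -1 and picks Light; Echo would get 10.
- Z: Delta compares -3, 1 and picks Heavy; Echo would get -3.
Maximizing over 3, 10, -3, Echo chooses Y. Subgame-perfect outcome: (Light, Y) with payoffs (2, 10).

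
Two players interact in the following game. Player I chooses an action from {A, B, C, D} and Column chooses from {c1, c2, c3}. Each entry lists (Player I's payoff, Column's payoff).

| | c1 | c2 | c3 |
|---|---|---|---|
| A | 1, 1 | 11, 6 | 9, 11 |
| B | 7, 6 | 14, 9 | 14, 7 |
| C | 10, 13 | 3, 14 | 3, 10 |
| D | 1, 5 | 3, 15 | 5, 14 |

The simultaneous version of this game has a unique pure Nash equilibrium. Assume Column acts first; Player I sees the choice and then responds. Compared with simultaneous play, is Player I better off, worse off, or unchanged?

worse off

Work backward from Player I's decision.
- c1: BR = C, leader payoff 13.
- c2: BR = B, leader payoff 9.
- c3: BR = B, leader payoff 7.
Among 13, 9, 7, the best is 13 at c1. Subgame-perfect outcome: (C, c1) with payoffs (10, 13).
For the simultaneous game, intersect best replies.
Player I's best replies: c1→C; c2→B; c3→B.
Column's best replies: A→c3; B→c2; C→c2; D→c2.
The unique mutual best reply is (B, c2), giving (14, 9).
Player I earns 10 sequentially versus 14 at the Nash outcome: worse off.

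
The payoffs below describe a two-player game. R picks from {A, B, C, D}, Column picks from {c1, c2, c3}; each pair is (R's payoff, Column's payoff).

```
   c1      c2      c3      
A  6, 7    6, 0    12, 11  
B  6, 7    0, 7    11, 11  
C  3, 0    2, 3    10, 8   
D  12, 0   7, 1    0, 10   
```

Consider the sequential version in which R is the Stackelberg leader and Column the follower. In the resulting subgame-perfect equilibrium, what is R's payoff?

12

Work backward from Column's decision.
- A: BR = c3, leader payoff 12.
- B: BR = c3, leader payoff 11.
- C: BR = c3, leader payoff 10.
- D: BR = c3, leader payoff 0.
R's induced payoffs are 12, 11, 10, 0, so R commits to A. Subgame-perfect outcome: (A, c3) with payoffs (12, 11).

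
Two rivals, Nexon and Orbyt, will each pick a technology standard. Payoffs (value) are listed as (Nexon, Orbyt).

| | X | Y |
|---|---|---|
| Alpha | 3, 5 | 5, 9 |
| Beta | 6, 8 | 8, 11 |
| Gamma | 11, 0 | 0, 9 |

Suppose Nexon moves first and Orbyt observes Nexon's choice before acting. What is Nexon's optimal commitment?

Beta

Orbyt best-responds to each possible Nexon move:
- Alpha: BR = Y, leader payoff 5.
- Beta: BR = Y, leader payoff 8.
- Gamma: BR = Y, leader payoff 0.
Nexon's induced payoffs are 5, 8, 0, so Nexon commits to Beta. Subgame-perfect outcome: (Beta, Y) with payoffs (8, 11).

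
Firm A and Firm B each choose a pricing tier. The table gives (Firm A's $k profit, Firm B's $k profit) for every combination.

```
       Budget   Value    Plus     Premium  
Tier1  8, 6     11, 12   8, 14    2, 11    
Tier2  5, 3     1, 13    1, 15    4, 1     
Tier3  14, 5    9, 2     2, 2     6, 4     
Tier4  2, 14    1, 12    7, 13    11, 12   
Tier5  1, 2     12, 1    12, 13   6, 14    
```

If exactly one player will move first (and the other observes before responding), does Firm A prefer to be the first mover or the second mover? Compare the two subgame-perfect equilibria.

first

If Firm A leads: Firm B's best replies are Tier1→Plus, Tier2→Plus, Tier3→Budget, Tier4→Budget, Tier5→Premium; Firm A's induced payoffs 8, 1, 14, 2, 6; outcome (Tier3, Budget), payoffs (14, 5).
If Firm B leads: Firm A's best replies are Budget→Tier3, Value→Tier5, Plus→Tier5, Premium→Tier4; Firm B's induced payoffs 5, 1, 13, 12; outcome (Tier5, Plus), payoffs (12, 13).
Firm A gets 14 moving first and 12 moving second, so Firm A prefers to move first.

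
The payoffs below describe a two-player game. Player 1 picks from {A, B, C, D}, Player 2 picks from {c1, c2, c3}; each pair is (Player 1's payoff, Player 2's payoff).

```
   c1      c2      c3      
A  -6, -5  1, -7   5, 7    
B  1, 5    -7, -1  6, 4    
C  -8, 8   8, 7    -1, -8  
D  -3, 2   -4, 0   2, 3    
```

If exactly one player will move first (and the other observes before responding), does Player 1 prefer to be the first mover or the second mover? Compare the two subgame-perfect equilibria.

If Player 1 leads: Player 2's best replies are A→c3, B→c1, C→c1, D→c3; Player 1's induced payoffs 5, 1, -8, 2; outcome (A, c3), payoffs (5, 7).
If Player 2 leads: Player 1's best replies are c1→B, c2→C, c3→B; Player 2's induced payoffs 5, 7, 4; outcome (C, c2), payoffs (8, 7).
Player 1 gets 5 moving first and 8 moving second, so Player 1 prefers to move second.

second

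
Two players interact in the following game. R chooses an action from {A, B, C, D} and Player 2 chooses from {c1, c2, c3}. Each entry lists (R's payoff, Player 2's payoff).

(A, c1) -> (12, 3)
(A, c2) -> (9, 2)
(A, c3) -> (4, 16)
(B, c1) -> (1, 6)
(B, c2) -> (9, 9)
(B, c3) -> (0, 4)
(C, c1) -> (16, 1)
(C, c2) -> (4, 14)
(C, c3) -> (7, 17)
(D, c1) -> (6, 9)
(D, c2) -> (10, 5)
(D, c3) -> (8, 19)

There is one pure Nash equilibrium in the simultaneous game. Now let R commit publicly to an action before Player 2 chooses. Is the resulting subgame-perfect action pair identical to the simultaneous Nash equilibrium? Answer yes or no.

Work backward from Player 2's decision.
- A: BR = c3, leader payoff 4.
- B: BR = c2, leader payoff 9.
- C: BR = c3, leader payoff 7.
- D: BR = c3, leader payoff 8.
R's induced payoffs are 4, 9, 7, 8, so R commits to B. Subgame-perfect outcome: (B, c2) with payoffs (9, 9).
Under simultaneous play:
R's best replies: c1→C; c2→D; c3→D.
Player 2's best replies: A→c3; B→c2; C→c3; D→c3.
Only (D, c3) has each player best-responding; Nash payoffs (8, 19).
Sequential outcome (B, c2) differs from the Nash profile (D, c3).

no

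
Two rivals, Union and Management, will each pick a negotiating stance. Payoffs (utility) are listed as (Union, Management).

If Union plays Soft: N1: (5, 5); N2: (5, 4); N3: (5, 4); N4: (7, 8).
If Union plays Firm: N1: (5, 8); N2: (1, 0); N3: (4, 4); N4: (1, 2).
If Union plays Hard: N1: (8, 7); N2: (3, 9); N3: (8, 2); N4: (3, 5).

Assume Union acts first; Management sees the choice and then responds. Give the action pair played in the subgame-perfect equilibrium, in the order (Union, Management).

Work backward from Management's decision.
- Soft: Management compares 5, 4, 4, 8 and picks N4; Union would get 7.
- Firm: Management compares 8, 0, 4, 2 and picks N1; Union would get 5.
- Hard: Management compares 7, 9, 2, 5 and picks N2; Union would get 3.
Union's induced payoffs are 7, 5, 3, so Union commits to Soft. Subgame-perfect outcome: (Soft, N4) with payoffs (7, 8).

(Soft, N4)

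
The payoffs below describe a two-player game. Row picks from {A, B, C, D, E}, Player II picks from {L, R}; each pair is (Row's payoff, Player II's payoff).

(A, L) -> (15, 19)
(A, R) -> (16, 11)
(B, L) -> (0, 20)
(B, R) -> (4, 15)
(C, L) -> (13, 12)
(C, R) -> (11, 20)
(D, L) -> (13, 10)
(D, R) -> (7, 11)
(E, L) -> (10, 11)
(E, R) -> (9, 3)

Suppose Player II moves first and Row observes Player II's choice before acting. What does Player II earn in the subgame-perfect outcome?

19

Solve by backward induction (Player II leads).
- L: BR = A, leader payoff 19.
- R: BR = A, leader payoff 11.
Player II's induced payoffs are 19, 11, so Player II commits to L. Subgame-perfect outcome: (A, L) with payoffs (15, 19).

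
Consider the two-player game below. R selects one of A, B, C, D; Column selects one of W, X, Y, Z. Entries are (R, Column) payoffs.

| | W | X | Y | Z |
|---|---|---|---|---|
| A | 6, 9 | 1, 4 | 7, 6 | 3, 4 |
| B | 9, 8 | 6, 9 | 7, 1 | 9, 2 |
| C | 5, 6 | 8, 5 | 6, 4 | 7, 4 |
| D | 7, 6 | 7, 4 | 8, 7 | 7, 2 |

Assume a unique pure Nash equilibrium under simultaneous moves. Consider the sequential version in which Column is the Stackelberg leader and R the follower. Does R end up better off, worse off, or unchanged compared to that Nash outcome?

better off

Work backward from R's decision.
- W → R plays B (best of 6, 9, 5, 7); Column gets 8.
- X → R plays C (best of 1, 6, 8, 7); Column gets 5.
- Y → R plays D (best of 7, 7, 6, 8); Column gets 7.
- Z → R plays B (best of 3, 9, 7, 7); Column gets 2.
Column's induced payoffs are 8, 5, 7, 2, so Column commits to W. Subgame-perfect outcome: (B, W) with payoffs (9, 8).
Under simultaneous play:
R's best replies: W→B; X→C; Y→D; Z→B.
Column's best replies: A→W; B→X; C→W; D→Y.
The unique mutual best reply is (D, Y), giving (8, 7).
R earns 9 sequentially versus 8 at the Nash outcome: better off.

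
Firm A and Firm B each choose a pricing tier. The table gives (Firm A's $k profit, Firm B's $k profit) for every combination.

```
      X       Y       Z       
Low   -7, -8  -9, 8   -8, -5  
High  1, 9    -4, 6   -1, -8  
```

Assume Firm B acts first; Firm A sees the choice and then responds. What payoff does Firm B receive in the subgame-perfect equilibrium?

Backward induction with Firm B moving first.
- X: Firm A compares -7, 1 and picks High; Firm B would get 9.
- Y: Firm A compares -9, -4 and picks High; Firm B would get 6.
- Z: Firm A compares -8, -1 and picks High; Firm B would get -8.
Firm B's induced payoffs are 9, 6, -8, so Firm B commits to X. Subgame-perfect outcome: (High, X) with payoffs (1, 9).

9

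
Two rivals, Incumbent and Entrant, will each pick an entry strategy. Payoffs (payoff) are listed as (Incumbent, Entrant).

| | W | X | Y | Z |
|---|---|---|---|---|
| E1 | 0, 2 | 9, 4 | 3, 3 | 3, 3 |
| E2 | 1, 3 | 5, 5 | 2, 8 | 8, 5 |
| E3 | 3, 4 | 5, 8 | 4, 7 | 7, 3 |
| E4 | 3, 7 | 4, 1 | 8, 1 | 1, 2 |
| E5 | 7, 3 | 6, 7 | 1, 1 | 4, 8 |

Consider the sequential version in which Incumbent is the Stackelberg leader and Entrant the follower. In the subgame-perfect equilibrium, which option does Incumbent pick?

Solve by backward induction (Incumbent leads).
- E1 → Entrant plays X (best of 2, 4, 3, 3); Incumbent gets 9.
- E2 → Entrant plays Y (best of 3, 5, 8, 5); Incumbent gets 2.
- E3 → Entrant plays X (best of 4, 8, 7, 3); Incumbent gets 5.
- E4 → Entrant plays W (best of 7, 1, 1, 2); Incumbent gets 3.
- E5 → Entrant plays Z (best of 3, 7, 1, 8); Incumbent gets 4.
Incumbent's induced payoffs are 9, 2, 5, 3, 4, so Incumbent commits to E1. Subgame-perfect outcome: (E1, X) with payoffs (9, 4).

E1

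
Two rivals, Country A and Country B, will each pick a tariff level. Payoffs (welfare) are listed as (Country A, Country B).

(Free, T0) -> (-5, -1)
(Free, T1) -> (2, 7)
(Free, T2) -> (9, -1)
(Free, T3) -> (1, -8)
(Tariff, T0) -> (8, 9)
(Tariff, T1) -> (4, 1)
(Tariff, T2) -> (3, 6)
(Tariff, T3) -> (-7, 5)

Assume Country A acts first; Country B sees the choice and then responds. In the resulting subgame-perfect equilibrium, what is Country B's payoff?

9

Solve by backward induction (Country A leads).
- Free → Country B plays T1 (best of -1, 7, -1, -8); Country A gets 2.
- Tariff → Country B plays T0 (best of 9, 1, 6, 5); Country A gets 8.
Country A's induced payoffs are 2, 8, so Country A commits to Tariff. Subgame-perfect outcome: (Tariff, T0) with payoffs (8, 9).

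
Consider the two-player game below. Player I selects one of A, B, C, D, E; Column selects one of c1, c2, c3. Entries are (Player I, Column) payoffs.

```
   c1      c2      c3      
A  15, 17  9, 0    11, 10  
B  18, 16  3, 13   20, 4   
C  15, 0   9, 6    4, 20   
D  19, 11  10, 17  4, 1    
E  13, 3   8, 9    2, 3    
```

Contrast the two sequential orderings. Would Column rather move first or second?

first

If Player I leads: Column's best replies are A→c1, B→c1, C→c3, D→c2, E→c2; Player I's induced payoffs 15, 18, 4, 10, 8; outcome (B, c1), payoffs (18, 16).
If Column leads: Player I's best replies are c1→D, c2→D, c3→B; Column's induced payoffs 11, 17, 4; outcome (D, c2), payoffs (10, 17).
Column gets 17 moving first and 16 moving second, so Column prefers to move first.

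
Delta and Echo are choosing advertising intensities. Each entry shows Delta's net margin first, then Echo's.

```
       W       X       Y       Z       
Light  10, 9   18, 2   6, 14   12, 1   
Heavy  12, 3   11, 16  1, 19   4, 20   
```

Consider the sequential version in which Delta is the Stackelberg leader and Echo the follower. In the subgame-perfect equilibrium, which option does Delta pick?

Echo best-responds to each possible Delta move:
- Light → Echo plays Y (best of 9, 2, 14, 1); Delta gets 6.
- Heavy → Echo plays Z (best of 3, 16, 19, 20); Delta gets 4.
Delta's induced payoffs are 6, 4, so Delta commits to Light. Subgame-perfect outcome: (Light, Y) with payoffs (6, 14).

Light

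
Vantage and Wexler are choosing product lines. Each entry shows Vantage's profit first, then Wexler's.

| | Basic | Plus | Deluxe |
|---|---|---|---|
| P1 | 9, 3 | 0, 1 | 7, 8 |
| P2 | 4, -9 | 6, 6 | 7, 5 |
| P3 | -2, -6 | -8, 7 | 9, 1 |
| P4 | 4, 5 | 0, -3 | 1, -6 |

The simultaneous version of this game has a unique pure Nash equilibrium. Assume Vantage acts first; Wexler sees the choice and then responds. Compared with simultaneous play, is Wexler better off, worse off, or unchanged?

better off

Work backward from Wexler's decision.
- P1 → Wexler plays Deluxe (best of 3, 1, 8); Vantage gets 7.
- P2 → Wexler plays Plus (best of -9, 6, 5); Vantage gets 6.
- P3 → Wexler plays Plus (best of -6, 7, 1); Vantage gets -8.
- P4 → Wexler plays Basic (best of 5, -3, -6); Vantage gets 4.
Maximizing over 7, 6, -8, 4, Vantage chooses P1. Subgame-perfect outcome: (P1, Deluxe) with payoffs (7, 8).
Under simultaneous play:
Vantage's best replies: Basic→P1; Plus→P2; Deluxe→P3.
Wexler's best replies: P1→Deluxe; P2→Plus; P3→Plus; P4→Basic.
The unique mutual best reply is (P2, Plus), giving (6, 6).
Wexler earns 8 sequentially versus 6 at the Nash outcome: better off.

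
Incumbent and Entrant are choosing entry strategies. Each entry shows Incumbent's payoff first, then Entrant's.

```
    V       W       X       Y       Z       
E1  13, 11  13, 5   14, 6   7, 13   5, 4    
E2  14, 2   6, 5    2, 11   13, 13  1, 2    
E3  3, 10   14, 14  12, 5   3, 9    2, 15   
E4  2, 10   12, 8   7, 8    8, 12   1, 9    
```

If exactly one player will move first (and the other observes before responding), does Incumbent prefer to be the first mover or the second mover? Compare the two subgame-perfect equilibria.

second

If Incumbent leads: Entrant's best replies are E1→Y, E2→Y, E3→Z, E4→Y; Incumbent's induced payoffs 7, 13, 2, 8; outcome (E2, Y), payoffs (13, 13).
If Entrant leads: Incumbent's best replies are V→E2, W→E3, X→E1, Y→E2, Z→E1; Entrant's induced payoffs 2, 14, 6, 13, 4; outcome (E3, W), payoffs (14, 14).
Incumbent gets 13 moving first and 14 moving second, so Incumbent prefers to move second.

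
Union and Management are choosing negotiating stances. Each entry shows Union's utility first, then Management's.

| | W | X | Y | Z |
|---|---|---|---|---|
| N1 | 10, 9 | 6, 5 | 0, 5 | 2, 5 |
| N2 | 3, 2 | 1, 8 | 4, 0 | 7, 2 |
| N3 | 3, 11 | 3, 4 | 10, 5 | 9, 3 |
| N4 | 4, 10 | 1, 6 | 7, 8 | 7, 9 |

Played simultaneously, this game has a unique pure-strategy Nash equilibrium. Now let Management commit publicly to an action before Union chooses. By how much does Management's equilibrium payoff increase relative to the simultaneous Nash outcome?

Solve by backward induction (Management leads).
- W: BR = N1, leader payoff 9.
- X: BR = N1, leader payoff 5.
- Y: BR = N3, leader payoff 5.
- Z: BR = N3, leader payoff 3.
Maximizing over 9, 5, 5, 3, Management chooses W. Subgame-perfect outcome: (N1, W) with payoffs (10, 9).
Now find the simultaneous Nash equilibrium.
Union's best replies: W→N1; X→N1; Y→N3; Z→N3.
Management's best replies: N1→W; N2→X; N3→W; N4→W.
Only (N1, W) has each player best-responding; Nash payoffs (10, 9).
Management's commitment gain: 9 − 9 = 0.

0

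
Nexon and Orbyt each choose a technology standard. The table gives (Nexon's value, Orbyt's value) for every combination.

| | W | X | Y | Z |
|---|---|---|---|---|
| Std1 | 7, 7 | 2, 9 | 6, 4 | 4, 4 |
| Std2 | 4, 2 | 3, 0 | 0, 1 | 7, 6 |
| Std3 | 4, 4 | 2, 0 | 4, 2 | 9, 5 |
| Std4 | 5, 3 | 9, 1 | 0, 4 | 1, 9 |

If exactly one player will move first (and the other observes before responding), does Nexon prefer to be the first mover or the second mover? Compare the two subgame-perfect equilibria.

If Nexon leads: Orbyt's best replies are Std1→X, Std2→Z, Std3→Z, Std4→Z; Nexon's induced payoffs 2, 7, 9, 1; outcome (Std3, Z), payoffs (9, 5).
If Orbyt leads: Nexon's best replies are W→Std1, X→Std4, Y→Std1, Z→Std3; Orbyt's induced payoffs 7, 1, 4, 5; outcome (Std1, W), payoffs (7, 7).
Nexon gets 9 moving first and 7 moving second, so Nexon prefers to move first.

first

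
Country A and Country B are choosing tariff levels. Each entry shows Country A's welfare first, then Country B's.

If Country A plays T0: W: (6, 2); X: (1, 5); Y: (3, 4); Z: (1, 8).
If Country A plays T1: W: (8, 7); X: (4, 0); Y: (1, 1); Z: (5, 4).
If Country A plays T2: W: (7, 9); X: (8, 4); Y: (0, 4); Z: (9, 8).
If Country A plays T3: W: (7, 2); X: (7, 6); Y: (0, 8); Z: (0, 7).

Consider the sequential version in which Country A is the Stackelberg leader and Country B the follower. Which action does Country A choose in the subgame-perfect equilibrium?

Solve by backward induction (Country A leads).
- T0 → Country B plays Z (best of 2, 5, 4, 8); Country A gets 1.
- T1 → Country B plays W (best of 7, 0, 1, 4); Country A gets 8.
- T2 → Country B plays W (best of 9, 4, 4, 8); Country A gets 7.
- T3 → Country B plays Y (best of 2, 6, 8, 7); Country A gets 0.
Maximizing over 1, 8, 7, 0, Country A chooses T1. Subgame-perfect outcome: (T1, W) with payoffs (8, 7).

T1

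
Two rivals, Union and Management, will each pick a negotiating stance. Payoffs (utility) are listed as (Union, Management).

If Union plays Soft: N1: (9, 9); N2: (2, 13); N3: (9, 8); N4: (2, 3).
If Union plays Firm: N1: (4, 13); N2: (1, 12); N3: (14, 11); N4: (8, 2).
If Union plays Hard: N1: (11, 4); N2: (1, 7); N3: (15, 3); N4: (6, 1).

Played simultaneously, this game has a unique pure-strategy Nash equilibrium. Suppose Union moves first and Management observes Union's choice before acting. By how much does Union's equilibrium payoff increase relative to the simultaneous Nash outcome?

Solve by backward induction (Union leads).
- Soft: Management compares 9, 13, 8, 3 and picks N2; Union would get 2.
- Firm: Management compares 13, 12, 11, 2 and picks N1; Union would get 4.
- Hard: Management compares 4, 7, 3, 1 and picks N2; Union would get 1.
Maximizing over 2, 4, 1, Union chooses Firm. Subgame-perfect outcome: (Firm, N1) with payoffs (4, 13).
Now find the simultaneous Nash equilibrium.
Union's best replies: N1→Hard; N2→Soft; N3→Hard; N4→Firm.
Management's best replies: Soft→N2; Firm→N1; Hard→N2.
Only (Soft, N2) has each player best-responding; Nash payoffs (2, 13).
Union's commitment gain: 4 − 2 = 2.

2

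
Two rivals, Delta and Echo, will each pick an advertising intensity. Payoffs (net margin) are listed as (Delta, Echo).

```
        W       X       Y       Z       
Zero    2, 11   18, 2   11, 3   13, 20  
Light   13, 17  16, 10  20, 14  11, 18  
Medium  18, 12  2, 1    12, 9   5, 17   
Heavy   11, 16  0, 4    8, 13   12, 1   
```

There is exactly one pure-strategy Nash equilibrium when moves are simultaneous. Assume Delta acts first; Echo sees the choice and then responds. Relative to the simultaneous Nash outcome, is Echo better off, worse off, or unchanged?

unchanged

Echo best-responds to each possible Delta move:
- Zero: Echo compares 11, 2, 3, 20 and picks Z; Delta would get 13.
- Light: Echo compares 17, 10, 14, 18 and picks Z; Delta would get 11.
- Medium: Echo compares 12, 1, 9, 17 and picks Z; Delta would get 5.
- Heavy: Echo compares 16, 4, 13, 1 and picks W; Delta would get 11.
Among 13, 11, 5, 11, the best is 13 at Zero. Subgame-perfect outcome: (Zero, Z) with payoffs (13, 20).
Now find the simultaneous Nash equilibrium.
Delta's best replies: W→Medium; X→Zero; Y→Light; Z→Zero.
Echo's best replies: Zero→Z; Light→Z; Medium→Z; Heavy→W.
Only (Zero, Z) has each player best-responding; Nash payoffs (13, 20).
Echo earns 20 sequentially versus 20 at the Nash outcome: unchanged.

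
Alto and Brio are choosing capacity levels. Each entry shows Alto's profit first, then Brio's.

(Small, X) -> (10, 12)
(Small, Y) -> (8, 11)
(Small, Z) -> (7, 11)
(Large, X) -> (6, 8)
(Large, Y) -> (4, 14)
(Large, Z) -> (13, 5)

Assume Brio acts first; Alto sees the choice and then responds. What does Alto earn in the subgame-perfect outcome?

10

Alto best-responds to each possible Brio move:
- X: BR = Small, leader payoff 12.
- Y: BR = Small, leader payoff 11.
- Z: BR = Large, leader payoff 5.
Brio's induced payoffs are 12, 11, 5, so Brio commits to X. Subgame-perfect outcome: (Small, X) with payoffs (10, 12).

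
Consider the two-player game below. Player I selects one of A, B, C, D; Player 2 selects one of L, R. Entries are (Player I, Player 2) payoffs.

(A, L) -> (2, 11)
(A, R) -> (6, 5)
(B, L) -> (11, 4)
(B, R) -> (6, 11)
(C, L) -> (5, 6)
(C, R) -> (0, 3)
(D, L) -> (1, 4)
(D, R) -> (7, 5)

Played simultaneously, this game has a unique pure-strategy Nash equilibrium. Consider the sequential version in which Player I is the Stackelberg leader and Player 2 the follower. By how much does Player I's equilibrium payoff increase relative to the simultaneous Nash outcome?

Solve by backward induction (Player I leads).
- A → Player 2 plays L (best of 11, 5); Player I gets 2.
- B → Player 2 plays R (best of 4, 11); Player I gets 6.
- C → Player 2 plays L (best of 6, 3); Player I gets 5.
- D → Player 2 plays R (best of 4, 5); Player I gets 7.
Among 2, 6, 5, 7, the best is 7 at D. Subgame-perfect outcome: (D, R) with payoffs (7, 5).
Now find the simultaneous Nash equilibrium.
Player I's best replies: L→B; R→D.
Player 2's best replies: A→L; B→R; C→L; D→R.
Only (D, R) has each player best-responding; Nash payoffs (7, 5).
Player I's commitment gain: 7 − 7 = 0.

0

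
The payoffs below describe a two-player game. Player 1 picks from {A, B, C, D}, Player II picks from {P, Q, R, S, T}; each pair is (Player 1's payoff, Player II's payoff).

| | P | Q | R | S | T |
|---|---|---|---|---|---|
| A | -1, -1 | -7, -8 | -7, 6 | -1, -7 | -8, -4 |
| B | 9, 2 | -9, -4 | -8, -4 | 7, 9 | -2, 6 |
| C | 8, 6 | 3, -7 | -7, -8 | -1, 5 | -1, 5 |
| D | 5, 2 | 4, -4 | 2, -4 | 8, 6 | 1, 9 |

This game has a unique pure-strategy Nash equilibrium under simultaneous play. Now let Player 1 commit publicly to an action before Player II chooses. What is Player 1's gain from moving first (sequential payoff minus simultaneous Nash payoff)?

Player II best-responds to each possible Player 1 move:
- A → Player II plays R (best of -1, -8, 6, -7, -4); Player 1 gets -7.
- B → Player II plays S (best of 2, -4, -4, 9, 6); Player 1 gets 7.
- C → Player II plays P (best of 6, -7, -8, 5, 5); Player 1 gets 8.
- D → Player II plays T (best of 2, -4, -4, 6, 9); Player 1 gets 1.
Player 1's induced payoffs are -7, 7, 8, 1, so Player 1 commits to C. Subgame-perfect outcome: (C, P) with payoffs (8, 6).
Under simultaneous play:
Player 1's best replies: P→B; Q→D; R→D; S→D; T→D.
Player II's best replies: A→R; B→S; C→P; D→T.
Only (D, T) has each player best-responding; Nash payoffs (1, 9).
Player 1's commitment gain: 8 − 1 = 7.

7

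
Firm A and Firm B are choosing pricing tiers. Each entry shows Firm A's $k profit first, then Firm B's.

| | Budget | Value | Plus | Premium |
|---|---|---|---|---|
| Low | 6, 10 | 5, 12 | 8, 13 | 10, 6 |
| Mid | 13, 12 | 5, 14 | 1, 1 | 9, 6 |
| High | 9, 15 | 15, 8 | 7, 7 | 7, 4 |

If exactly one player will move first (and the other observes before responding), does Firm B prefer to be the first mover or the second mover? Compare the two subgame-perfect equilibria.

If Firm A leads: Firm B's best replies are Low→Plus, Mid→Value, High→Budget; Firm A's induced payoffs 8, 5, 9; outcome (High, Budget), payoffs (9, 15).
If Firm B leads: Firm A's best replies are Budget→Mid, Value→High, Plus→Low, Premium→Low; Firm B's induced payoffs 12, 8, 13, 6; outcome (Low, Plus), payoffs (8, 13).
Firm B gets 13 moving first and 15 moving second, so Firm B prefers to move second.

second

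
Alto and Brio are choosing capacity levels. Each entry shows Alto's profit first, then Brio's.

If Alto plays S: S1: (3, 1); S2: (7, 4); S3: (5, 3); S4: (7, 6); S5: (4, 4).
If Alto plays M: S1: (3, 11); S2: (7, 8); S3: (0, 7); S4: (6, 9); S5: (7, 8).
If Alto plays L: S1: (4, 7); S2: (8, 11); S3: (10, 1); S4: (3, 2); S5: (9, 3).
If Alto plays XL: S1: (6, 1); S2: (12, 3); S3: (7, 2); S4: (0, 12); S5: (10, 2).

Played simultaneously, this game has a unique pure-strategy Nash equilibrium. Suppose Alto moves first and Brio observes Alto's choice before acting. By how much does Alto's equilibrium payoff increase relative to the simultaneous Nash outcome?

Backward induction with Alto moving first.
- S → Brio plays S4 (best of 1, 4, 3, 6, 4); Alto gets 7.
- M → Brio plays S1 (best of 11, 8, 7, 9, 8); Alto gets 3.
- L → Brio plays S2 (best of 7, 11, 1, 2, 3); Alto gets 8.
- XL → Brio plays S4 (best of 1, 3, 2, 12, 2); Alto gets 0.
Maximizing over 7, 3, 8, 0, Alto chooses L. Subgame-perfect outcome: (L, S2) with payoffs (8, 11).
For the simultaneous game, intersect best replies.
Alto's best replies: S1→XL; S2→XL; S3→L; S4→S; S5→XL.
Brio's best replies: S→S4; M→S1; L→S2; XL→S4.
Only (S, S4) has each player best-responding; Nash payoffs (7, 6).
Alto's commitment gain: 8 − 7 = 1.

1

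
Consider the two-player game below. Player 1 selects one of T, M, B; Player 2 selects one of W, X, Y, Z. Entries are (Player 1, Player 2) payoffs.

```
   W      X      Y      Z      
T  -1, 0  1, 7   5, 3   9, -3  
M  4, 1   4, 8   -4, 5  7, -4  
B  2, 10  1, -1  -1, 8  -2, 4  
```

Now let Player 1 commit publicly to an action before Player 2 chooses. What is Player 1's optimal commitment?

Solve by backward induction (Player 1 leads).
- T: Player 2 compares 0, 7, 3, -3 and picks X; Player 1 would get 1.
- M: Player 2 compares 1, 8, 5, -4 and picks X; Player 1 would get 4.
- B: Player 2 compares 10, -1, 8, 4 and picks W; Player 1 would get 2.
Maximizing over 1, 4, 2, Player 1 chooses M. Subgame-perfect outcome: (M, X) with payoffs (4, 8).

M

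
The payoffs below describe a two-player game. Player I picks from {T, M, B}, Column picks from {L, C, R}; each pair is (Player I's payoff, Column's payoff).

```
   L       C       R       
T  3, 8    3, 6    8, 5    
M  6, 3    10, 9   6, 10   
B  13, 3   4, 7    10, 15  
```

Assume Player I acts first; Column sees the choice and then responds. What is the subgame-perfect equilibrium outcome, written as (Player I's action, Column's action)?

(B, R)

Work backward from Column's decision.
- T: BR = L, leader payoff 3.
- M: BR = R, leader payoff 6.
- B: BR = R, leader payoff 10.
Player I's induced payoffs are 3, 6, 10, so Player I commits to B. Subgame-perfect outcome: (B, R) with payoffs (10, 15).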